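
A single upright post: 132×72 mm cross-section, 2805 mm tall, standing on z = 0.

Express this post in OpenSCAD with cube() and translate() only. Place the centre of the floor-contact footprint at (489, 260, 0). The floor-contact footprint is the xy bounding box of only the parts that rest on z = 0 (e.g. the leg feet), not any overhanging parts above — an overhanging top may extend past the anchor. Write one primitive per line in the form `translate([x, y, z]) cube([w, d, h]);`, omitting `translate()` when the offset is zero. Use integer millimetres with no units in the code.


translate([423, 224, 0]) cube([132, 72, 2805]);


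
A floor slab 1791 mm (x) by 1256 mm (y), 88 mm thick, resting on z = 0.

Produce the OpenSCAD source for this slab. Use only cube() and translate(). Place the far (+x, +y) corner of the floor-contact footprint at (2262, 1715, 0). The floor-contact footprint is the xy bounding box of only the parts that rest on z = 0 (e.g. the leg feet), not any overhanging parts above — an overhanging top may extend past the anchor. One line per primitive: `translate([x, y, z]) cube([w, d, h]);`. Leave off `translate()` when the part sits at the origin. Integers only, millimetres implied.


translate([471, 459, 0]) cube([1791, 1256, 88]);


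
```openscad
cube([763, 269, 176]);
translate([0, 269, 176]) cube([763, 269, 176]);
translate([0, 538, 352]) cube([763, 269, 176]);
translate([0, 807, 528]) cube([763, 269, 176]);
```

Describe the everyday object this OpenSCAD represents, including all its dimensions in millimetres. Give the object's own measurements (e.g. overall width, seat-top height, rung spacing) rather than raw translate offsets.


A straight staircase of 4 solid steps. Each step is 763 mm wide (x), 269 mm deep (y, the going) and 176 mm tall (the rise). The first step rests on the floor; each subsequent step sits one going further in +y and one rise higher in +z, directly behind and above the previous step with no overlap.


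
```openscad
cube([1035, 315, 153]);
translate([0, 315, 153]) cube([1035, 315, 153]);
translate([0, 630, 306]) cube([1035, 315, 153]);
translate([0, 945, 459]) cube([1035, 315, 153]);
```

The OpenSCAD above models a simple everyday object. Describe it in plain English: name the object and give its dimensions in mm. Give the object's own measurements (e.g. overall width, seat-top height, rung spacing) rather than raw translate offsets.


A straight staircase of 4 solid steps. Each step is 1035 mm wide (x), 315 mm deep (y, the going) and 153 mm tall (the rise). The first step rests on the floor; each subsequent step sits one going further in +y and one rise higher in +z, directly behind and above the previous step with no overlap.


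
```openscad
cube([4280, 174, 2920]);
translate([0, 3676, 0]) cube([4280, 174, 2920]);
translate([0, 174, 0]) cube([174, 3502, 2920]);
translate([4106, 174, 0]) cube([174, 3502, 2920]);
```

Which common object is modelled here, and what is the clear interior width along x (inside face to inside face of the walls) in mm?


A house (or room) frame. The interior width is 3932 mm.

Four 2920 mm walls enclosing a rectangle with no floor or roof — a room or house frame. Outside width is 4280 mm and wall thickness is 174 mm, so the interior width is 4280 − 2 × 174 = 3932 mm.


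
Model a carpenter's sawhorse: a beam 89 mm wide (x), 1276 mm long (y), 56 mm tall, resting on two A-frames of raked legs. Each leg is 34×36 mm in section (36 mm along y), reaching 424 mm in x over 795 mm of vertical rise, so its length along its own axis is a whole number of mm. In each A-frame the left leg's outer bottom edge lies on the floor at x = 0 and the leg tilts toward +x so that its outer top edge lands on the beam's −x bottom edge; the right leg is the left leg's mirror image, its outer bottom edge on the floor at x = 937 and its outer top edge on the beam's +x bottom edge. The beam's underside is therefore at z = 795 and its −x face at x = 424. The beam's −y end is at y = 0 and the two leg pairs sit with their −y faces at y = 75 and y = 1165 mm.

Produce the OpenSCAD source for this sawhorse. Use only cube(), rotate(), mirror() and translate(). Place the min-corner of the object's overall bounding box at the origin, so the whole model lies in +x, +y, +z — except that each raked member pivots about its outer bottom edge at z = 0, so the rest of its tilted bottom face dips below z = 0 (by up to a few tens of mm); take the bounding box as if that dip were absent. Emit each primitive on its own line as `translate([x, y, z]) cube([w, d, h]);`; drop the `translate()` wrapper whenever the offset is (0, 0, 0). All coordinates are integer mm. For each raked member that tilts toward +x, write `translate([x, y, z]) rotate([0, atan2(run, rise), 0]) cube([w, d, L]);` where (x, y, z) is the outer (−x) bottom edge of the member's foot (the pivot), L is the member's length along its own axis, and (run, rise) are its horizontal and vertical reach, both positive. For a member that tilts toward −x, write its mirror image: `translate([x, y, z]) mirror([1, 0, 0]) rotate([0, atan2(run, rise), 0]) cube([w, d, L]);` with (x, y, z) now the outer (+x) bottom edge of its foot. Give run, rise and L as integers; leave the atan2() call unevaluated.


translate([424, 0, 795]) cube([89, 1276, 56]);
translate([0, 75, 0]) rotate([0, atan2(424, 795), 0]) cube([34, 36, 901]);
translate([937, 75, 0]) mirror([1, 0, 0]) rotate([0, atan2(424, 795), 0]) cube([34, 36, 901]);
translate([0, 1165, 0]) rotate([0, atan2(424, 795), 0]) cube([34, 36, 901]);
translate([937, 1165, 0]) mirror([1, 0, 0]) rotate([0, atan2(424, 795), 0]) cube([34, 36, 901]);


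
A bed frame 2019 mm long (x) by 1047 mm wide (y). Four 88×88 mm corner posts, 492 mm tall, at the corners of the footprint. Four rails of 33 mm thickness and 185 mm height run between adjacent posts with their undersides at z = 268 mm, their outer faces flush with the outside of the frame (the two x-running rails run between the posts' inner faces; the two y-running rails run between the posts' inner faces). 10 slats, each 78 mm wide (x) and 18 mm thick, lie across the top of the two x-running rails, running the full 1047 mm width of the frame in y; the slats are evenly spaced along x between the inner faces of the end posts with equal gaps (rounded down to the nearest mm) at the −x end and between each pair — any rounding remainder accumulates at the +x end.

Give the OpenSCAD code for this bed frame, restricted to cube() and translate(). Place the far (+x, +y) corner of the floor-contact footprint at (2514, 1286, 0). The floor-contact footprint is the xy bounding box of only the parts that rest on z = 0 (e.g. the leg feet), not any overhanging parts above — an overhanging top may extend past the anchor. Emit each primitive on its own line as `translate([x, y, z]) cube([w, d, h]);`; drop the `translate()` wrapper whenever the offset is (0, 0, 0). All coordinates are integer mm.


// slat z = rail_z + rail_h = 268 + 185 = 453
// slat gap = ⌊(1843 − 10·78) / 11⌋ = 96
translate([495, 239, 0]) cube([88, 88, 492]);
translate([495, 1198, 0]) cube([88, 88, 492]);
translate([2426, 239, 0]) cube([88, 88, 492]);
translate([2426, 1198, 0]) cube([88, 88, 492]);
translate([583, 239, 268]) cube([1843, 33, 185]);
translate([583, 1253, 268]) cube([1843, 33, 185]);
translate([495, 327, 268]) cube([33, 871, 185]);
translate([2481, 327, 268]) cube([33, 871, 185]);
translate([679, 239, 453]) cube([78, 1047, 18]);
translate([853, 239, 453]) cube([78, 1047, 18]);
translate([1027, 239, 453]) cube([78, 1047, 18]);
translate([1201, 239, 453]) cube([78, 1047, 18]);
translate([1375, 239, 453]) cube([78, 1047, 18]);
translate([1549, 239, 453]) cube([78, 1047, 18]);
translate([1723, 239, 453]) cube([78, 1047, 18]);
translate([1897, 239, 453]) cube([78, 1047, 18]);
translate([2071, 239, 453]) cube([78, 1047, 18]);
translate([2245, 239, 453]) cube([78, 1047, 18]);


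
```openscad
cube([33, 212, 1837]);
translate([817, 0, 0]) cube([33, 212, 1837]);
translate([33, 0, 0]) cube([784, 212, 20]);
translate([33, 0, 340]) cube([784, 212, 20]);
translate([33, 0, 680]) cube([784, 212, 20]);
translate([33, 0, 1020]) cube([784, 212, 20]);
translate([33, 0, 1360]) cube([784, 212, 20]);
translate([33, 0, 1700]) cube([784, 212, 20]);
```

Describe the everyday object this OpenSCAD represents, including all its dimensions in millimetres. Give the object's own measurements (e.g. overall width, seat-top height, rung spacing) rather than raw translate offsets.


An open bookshelf. Two side panels, each 33 mm thick, 212 mm deep and 1837 mm tall, stand 850 mm apart (outside-to-outside). Between them sit 6 shelves, each 20 mm thick and 212 mm deep, spanning the full gap between the sides. The bottom shelf rests on the floor (its underside at z = 0) and the clear gap between one shelf's top and the next shelf's underside is 320 mm.


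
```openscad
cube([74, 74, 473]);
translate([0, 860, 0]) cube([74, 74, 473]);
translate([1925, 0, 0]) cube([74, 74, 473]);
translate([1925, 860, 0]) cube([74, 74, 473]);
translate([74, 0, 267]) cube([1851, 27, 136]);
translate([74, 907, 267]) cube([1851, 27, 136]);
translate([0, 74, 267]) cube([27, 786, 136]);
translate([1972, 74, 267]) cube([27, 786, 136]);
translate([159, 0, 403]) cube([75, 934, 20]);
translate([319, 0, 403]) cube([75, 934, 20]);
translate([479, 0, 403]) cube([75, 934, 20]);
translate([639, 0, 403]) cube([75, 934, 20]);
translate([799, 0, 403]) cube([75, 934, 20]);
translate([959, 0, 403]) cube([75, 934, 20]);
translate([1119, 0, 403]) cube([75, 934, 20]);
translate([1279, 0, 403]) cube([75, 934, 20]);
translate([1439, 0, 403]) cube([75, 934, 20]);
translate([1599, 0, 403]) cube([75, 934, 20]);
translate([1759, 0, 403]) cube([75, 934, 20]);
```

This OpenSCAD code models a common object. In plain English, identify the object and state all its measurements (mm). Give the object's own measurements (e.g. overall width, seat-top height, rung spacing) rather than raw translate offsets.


A bed frame 1999 mm long (x) by 934 mm wide (y). Four 74×74 mm corner posts, 473 mm tall, at the corners of the footprint. Four rails of 27 mm thickness and 136 mm height run between adjacent posts with their undersides at z = 267 mm, their outer faces flush with the outside of the frame (the two x-running rails run between the posts' inner faces; the two y-running rails run between the posts' inner faces). 11 slats, each 75 mm wide (x) and 20 mm thick, lie across the top of the two x-running rails, running the full 934 mm width of the frame in y; along x they sit between the end posts with a 85 mm gap after the −x posts and between neighbouring slats, leaving 91 mm before the +x posts.


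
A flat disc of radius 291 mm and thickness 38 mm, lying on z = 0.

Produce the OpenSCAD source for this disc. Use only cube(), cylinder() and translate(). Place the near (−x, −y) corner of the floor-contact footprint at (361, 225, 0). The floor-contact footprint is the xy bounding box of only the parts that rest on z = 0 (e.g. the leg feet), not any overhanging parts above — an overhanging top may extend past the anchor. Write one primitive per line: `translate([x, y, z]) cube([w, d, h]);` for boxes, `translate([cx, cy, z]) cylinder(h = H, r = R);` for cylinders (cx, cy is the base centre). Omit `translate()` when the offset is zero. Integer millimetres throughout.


translate([652, 516, 0]) cylinder(h = 38, r = 291);


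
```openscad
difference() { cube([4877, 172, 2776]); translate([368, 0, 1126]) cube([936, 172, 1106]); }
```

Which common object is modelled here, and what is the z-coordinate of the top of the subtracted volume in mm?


A wall with a window opening. The window head height is 2232 mm.

A wall with a rectangular opening subtracted — a window. Sill at z = 1126, opening 1106 mm tall, so the head is at 1126 + 1106 = 2232 mm.


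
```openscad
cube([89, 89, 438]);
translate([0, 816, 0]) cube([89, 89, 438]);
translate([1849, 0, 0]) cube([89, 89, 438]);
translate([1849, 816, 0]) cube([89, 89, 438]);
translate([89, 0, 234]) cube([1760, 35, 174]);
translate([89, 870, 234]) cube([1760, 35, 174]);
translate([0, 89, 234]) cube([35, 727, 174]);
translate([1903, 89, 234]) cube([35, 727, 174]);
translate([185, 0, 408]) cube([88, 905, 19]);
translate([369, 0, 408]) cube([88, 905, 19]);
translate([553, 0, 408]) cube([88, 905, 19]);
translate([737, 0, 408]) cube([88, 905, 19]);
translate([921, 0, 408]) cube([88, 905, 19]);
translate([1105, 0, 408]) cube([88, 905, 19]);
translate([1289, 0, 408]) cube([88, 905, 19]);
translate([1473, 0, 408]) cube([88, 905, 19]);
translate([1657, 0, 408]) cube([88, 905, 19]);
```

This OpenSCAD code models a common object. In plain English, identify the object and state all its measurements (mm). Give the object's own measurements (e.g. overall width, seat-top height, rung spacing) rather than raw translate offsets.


A bed frame 1938 mm long (x) by 905 mm wide (y). Four 89×89 mm corner posts, 438 mm tall, at the corners of the footprint. Four rails of 35 mm thickness and 174 mm height run between adjacent posts with their undersides at z = 234 mm, their outer faces flush with the outside of the frame (the two x-running rails run between the posts' inner faces; the two y-running rails run between the posts' inner faces). 9 slats, each 88 mm wide (x) and 19 mm thick, lie across the top of the two x-running rails, running the full 905 mm width of the frame in y; along x they sit between the end posts with a 96 mm gap after the −x posts and between neighbouring slats, leaving 104 mm before the +x posts.


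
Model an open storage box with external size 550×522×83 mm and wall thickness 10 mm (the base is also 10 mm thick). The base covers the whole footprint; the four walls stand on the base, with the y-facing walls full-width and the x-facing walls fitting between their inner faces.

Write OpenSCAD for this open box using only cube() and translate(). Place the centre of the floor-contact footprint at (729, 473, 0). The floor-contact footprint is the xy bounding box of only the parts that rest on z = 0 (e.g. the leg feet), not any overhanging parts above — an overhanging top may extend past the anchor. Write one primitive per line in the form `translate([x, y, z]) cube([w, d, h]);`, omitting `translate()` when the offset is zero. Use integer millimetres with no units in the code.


translate([454, 212, 0]) cube([550, 522, 10]);
translate([454, 212, 10]) cube([550, 10, 73]);
translate([454, 724, 10]) cube([550, 10, 73]);
translate([454, 222, 10]) cube([10, 502, 73]);
translate([994, 222, 10]) cube([10, 502, 73]);


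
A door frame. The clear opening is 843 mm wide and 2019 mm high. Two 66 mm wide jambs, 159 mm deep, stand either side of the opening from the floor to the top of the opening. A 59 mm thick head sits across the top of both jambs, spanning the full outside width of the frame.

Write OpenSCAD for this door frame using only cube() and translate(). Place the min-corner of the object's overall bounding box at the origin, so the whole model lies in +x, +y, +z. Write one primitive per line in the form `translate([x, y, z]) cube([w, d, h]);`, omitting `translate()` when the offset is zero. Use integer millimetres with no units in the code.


cube([66, 159, 2019]);
translate([909, 0, 0]) cube([66, 159, 2019]);
translate([0, 0, 2019]) cube([975, 159, 59]);


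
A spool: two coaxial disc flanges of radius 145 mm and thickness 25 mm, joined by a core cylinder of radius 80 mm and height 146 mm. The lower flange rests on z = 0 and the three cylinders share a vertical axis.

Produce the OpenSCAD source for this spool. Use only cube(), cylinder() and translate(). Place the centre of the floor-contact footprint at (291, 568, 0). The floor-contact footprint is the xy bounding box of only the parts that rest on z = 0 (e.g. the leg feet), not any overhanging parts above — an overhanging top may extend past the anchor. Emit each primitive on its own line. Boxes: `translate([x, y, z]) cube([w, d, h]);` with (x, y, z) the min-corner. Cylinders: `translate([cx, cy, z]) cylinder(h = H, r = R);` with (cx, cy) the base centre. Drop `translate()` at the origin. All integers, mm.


translate([291, 568, 0]) cylinder(h = 25, r = 145);
translate([291, 568, 25]) cylinder(h = 146, r = 80);
translate([291, 568, 171]) cylinder(h = 25, r = 145);


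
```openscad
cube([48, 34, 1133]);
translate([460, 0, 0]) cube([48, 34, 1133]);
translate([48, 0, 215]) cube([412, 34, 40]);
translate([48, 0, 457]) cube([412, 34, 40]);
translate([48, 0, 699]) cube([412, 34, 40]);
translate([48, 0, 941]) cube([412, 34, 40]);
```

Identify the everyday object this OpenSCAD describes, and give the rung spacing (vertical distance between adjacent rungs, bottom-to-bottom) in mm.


A ladder. The rung spacing is 242 mm.

Two tall 48×34 posts with 4 short bars between them — a ladder. Adjacent rungs sit at z = 215 and z = 457, so the spacing is 457 − 215 = 242 mm.


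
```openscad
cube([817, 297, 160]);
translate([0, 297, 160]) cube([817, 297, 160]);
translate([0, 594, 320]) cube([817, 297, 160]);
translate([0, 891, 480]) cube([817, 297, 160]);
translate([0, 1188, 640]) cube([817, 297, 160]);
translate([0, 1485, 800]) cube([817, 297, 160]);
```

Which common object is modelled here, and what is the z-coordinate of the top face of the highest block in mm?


A staircase. The total rise is 960 mm.

6 identical blocks, each offset up and back from the previous — a staircase. Each step is 160 mm tall and there are 6 of them, so the total rise is 6 × 160 = 960 mm.


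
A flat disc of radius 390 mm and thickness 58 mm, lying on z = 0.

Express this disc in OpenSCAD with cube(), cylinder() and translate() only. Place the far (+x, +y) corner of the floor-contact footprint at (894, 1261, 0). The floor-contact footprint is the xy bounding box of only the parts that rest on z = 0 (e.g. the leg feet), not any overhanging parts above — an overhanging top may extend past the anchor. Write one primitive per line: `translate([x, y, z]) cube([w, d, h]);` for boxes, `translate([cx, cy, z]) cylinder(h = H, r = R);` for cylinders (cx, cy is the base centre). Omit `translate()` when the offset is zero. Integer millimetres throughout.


translate([504, 871, 0]) cylinder(h = 58, r = 390);


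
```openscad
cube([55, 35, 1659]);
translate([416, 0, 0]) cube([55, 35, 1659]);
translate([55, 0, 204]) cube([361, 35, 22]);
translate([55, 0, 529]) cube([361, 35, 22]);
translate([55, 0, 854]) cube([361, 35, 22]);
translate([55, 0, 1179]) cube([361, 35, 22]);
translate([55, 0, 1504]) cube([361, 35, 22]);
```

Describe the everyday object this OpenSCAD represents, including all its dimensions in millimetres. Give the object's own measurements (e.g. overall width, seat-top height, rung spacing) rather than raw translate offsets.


A straight ladder. Two 55×35 mm vertical rails, 1659 mm tall, stand 471 mm apart (outside-to-outside) with their front faces coplanar on the −y side. 5 rungs, each 35 mm deep and 22 mm tall, span between the inner faces of the rails, front faces flush with the rails. The lowest rung's underside is at z = 204 mm and rungs are spaced 325 mm apart (underside to underside).


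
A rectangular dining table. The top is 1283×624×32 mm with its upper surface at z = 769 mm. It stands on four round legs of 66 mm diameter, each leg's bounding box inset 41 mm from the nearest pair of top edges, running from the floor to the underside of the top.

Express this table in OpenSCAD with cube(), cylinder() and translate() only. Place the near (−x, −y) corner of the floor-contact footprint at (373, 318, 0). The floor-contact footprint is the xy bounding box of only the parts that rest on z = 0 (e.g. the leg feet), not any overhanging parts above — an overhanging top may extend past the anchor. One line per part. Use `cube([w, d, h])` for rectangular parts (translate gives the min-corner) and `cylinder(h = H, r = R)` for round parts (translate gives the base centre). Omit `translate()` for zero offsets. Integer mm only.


translate([332, 277, 737]) cube([1283, 624, 32]);
translate([406, 351, 0]) cylinder(h = 737, r = 33);
translate([1541, 351, 0]) cylinder(h = 737, r = 33);
translate([406, 827, 0]) cylinder(h = 737, r = 33);
translate([1541, 827, 0]) cylinder(h = 737, r = 33);


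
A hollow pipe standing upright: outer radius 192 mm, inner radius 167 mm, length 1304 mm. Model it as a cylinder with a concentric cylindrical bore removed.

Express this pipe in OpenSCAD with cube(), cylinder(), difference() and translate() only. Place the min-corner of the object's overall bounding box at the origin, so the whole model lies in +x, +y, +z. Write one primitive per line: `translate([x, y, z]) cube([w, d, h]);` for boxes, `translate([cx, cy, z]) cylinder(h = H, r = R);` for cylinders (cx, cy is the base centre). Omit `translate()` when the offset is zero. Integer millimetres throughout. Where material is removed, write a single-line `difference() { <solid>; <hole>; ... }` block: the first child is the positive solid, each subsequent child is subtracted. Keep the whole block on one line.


difference() { translate([192, 192, 0]) cylinder(h = 1304, r = 192); translate([192, 192, 0]) cylinder(h = 1304, r = 167); }


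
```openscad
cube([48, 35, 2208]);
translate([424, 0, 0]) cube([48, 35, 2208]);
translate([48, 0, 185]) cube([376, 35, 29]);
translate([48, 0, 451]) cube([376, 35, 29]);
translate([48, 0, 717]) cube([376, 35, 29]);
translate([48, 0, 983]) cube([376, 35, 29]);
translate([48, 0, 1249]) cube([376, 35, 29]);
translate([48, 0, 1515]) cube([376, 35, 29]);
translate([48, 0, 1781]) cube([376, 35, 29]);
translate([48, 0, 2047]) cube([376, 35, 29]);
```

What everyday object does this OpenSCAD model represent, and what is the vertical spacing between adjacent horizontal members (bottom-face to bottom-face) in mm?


A ladder. The rung spacing is 266 mm.

Two tall 48×35 posts with 8 short bars between them — a ladder. Adjacent rungs sit at z = 185 and z = 451, so the spacing is 451 − 185 = 266 mm.


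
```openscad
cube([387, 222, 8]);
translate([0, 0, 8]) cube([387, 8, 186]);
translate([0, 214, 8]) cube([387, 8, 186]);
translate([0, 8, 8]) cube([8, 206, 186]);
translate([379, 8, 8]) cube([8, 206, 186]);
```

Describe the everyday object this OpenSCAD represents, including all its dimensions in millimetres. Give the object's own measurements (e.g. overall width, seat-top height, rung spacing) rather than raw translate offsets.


An open-topped rectangular box: outside dimensions 387×222×194 mm, with a uniform wall and base thickness of 8 mm. The base is a full 387×222 slab on the floor; four walls sit on top of the base. The front and back walls (the −y and +y sides) span the full width; the two side walls fit between them.


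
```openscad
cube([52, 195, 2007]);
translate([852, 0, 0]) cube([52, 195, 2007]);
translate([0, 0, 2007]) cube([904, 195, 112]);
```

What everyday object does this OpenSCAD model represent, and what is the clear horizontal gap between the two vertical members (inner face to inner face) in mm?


A door frame. The clear opening width is 800 mm.

Two 2007 mm tall posts with a header on top — a door frame. The left jamb is 52 mm wide at x = 0; the right jamb starts at x = 852. The clear opening is 852 − 52 = 800 mm.


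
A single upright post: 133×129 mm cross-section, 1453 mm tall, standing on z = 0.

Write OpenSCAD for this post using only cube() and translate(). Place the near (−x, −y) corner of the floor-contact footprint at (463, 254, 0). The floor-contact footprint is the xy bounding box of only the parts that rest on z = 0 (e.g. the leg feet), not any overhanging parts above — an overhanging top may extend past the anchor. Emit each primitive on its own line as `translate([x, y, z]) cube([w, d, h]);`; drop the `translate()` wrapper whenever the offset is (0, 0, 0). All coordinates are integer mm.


translate([463, 254, 0]) cube([133, 129, 1453]);


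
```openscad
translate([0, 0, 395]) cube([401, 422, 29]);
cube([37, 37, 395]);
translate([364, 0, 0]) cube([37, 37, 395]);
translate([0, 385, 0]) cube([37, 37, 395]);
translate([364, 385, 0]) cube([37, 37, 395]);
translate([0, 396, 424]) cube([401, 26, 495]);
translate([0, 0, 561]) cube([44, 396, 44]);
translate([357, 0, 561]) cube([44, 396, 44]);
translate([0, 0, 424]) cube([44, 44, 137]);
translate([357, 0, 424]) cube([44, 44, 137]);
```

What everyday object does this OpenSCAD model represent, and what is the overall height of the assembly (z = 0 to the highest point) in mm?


A chair. The overall height is 919 mm.

A slab on four corner posts with a tall panel at the back — a chair. The seat slab sits at z = 395 with thickness 29, and the 495 mm backrest starts at the seat top, so the overall height is 395 + 29 + 495 = 919 mm.


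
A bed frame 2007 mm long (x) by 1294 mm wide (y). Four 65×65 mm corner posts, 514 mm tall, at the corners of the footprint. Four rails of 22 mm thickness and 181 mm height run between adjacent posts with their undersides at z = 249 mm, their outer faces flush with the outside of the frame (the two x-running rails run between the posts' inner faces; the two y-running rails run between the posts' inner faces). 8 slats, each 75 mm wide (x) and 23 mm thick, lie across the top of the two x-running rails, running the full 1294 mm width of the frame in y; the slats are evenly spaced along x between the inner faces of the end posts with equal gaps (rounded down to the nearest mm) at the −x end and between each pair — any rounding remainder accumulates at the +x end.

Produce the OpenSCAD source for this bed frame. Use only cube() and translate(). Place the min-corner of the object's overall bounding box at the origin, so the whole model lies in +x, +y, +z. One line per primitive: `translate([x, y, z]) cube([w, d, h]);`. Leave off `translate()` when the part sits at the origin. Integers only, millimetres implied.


// slat z = rail_z + rail_h = 249 + 181 = 430
// slat gap = ⌊(1877 − 8·75) / 9⌋ = 141
cube([65, 65, 514]);
translate([0, 1229, 0]) cube([65, 65, 514]);
translate([1942, 0, 0]) cube([65, 65, 514]);
translate([1942, 1229, 0]) cube([65, 65, 514]);
translate([65, 0, 249]) cube([1877, 22, 181]);
translate([65, 1272, 249]) cube([1877, 22, 181]);
translate([0, 65, 249]) cube([22, 1164, 181]);
translate([1985, 65, 249]) cube([22, 1164, 181]);
translate([206, 0, 430]) cube([75, 1294, 23]);
translate([422, 0, 430]) cube([75, 1294, 23]);
translate([638, 0, 430]) cube([75, 1294, 23]);
translate([854, 0, 430]) cube([75, 1294, 23]);
translate([1070, 0, 430]) cube([75, 1294, 23]);
translate([1286, 0, 430]) cube([75, 1294, 23]);
translate([1502, 0, 430]) cube([75, 1294, 23]);
translate([1718, 0, 430]) cube([75, 1294, 23]);


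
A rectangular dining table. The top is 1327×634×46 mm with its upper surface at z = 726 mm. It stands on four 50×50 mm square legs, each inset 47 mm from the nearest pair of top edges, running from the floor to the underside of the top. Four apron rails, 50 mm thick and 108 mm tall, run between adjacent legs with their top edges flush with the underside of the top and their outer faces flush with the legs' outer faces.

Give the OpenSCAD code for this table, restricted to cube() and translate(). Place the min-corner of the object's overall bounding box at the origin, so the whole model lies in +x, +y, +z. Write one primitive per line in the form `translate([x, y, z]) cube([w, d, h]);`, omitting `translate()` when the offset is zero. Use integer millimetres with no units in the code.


// leg_h = 726 - 46 = 680
// apron z = 680 - 108 = 572
translate([0, 0, 680]) cube([1327, 634, 46]);
translate([47, 47, 0]) cube([50, 50, 680]);
translate([1230, 47, 0]) cube([50, 50, 680]);
translate([47, 537, 0]) cube([50, 50, 680]);
translate([1230, 537, 0]) cube([50, 50, 680]);
translate([97, 47, 572]) cube([1133, 50, 108]);
translate([97, 537, 572]) cube([1133, 50, 108]);
translate([47, 97, 572]) cube([50, 440, 108]);
translate([1230, 97, 572]) cube([50, 440, 108]);


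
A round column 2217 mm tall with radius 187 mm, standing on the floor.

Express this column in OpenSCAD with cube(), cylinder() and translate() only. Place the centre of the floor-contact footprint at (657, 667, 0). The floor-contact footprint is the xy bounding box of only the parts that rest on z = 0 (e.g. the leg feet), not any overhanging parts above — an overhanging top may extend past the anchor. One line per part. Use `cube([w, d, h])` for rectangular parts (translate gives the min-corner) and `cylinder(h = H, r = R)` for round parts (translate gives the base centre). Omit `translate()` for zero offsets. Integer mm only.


translate([657, 667, 0]) cylinder(h = 2217, r = 187);


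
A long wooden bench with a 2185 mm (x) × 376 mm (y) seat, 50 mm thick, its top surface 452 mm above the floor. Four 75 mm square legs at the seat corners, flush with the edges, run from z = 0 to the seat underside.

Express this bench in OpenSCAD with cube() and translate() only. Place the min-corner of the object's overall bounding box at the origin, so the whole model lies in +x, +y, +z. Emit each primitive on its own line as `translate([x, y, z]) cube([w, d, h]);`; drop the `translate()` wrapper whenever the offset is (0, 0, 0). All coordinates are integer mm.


translate([0, 0, 402]) cube([2185, 376, 50]);
cube([75, 75, 402]);
translate([0, 301, 0]) cube([75, 75, 402]);
translate([2110, 0, 0]) cube([75, 75, 402]);
translate([2110, 301, 0]) cube([75, 75, 402]);


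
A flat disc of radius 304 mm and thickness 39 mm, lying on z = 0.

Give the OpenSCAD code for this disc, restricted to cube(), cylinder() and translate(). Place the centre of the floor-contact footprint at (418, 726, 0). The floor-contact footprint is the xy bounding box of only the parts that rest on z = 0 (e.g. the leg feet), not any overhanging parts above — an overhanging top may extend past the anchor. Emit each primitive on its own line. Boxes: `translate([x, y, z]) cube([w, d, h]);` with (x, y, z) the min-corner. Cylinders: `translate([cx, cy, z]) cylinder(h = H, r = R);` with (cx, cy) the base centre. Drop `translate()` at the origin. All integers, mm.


translate([418, 726, 0]) cylinder(h = 39, r = 304);


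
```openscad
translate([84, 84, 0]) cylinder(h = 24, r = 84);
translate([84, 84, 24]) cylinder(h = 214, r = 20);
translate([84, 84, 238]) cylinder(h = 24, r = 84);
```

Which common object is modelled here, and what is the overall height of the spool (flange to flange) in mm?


A spool. The overall height is 262 mm.

Three coaxial cylinders, large–small–large — a spool. Two 24 mm flanges and a 214 mm core give 24 + 214 + 24 = 262 mm.


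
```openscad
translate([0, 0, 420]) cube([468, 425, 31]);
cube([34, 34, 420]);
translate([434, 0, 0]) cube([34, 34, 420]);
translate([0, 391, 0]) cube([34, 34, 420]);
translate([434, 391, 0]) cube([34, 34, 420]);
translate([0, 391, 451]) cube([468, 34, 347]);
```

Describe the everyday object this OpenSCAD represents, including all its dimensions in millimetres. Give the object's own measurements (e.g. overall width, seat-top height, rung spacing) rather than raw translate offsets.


A chair. The seat is a 468×425×31 mm slab with its top at z = 451 mm, on four 34×34 mm corner legs (flush with the seat edges, standing on z = 0). A flat backrest 34 mm thick, 347 mm tall, spans the full seat width and rises from the seat top along its +y edge, rear face flush with the rear of the seat.


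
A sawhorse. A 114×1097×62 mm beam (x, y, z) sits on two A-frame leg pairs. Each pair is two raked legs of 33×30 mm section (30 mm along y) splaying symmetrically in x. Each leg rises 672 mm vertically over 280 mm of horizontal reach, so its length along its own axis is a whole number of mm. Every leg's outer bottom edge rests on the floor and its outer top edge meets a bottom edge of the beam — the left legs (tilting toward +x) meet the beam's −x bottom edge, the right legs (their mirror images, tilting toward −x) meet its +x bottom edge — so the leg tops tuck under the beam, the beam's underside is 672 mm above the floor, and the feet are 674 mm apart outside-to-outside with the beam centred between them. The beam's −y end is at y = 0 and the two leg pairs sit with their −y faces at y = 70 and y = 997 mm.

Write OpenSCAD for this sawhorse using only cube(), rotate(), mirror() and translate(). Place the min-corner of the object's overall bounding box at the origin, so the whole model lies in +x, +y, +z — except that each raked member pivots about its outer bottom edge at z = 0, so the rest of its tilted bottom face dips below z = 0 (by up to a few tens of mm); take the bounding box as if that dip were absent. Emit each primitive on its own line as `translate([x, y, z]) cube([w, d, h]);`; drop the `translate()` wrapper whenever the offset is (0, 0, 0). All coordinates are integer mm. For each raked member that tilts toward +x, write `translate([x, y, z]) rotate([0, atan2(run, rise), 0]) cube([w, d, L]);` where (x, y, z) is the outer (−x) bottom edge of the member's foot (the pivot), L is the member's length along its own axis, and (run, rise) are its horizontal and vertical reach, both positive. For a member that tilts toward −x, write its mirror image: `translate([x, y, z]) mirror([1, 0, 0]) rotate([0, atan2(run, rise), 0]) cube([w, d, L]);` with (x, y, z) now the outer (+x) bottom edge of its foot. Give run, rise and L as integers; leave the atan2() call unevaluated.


translate([280, 0, 672]) cube([114, 1097, 62]);
translate([0, 70, 0]) rotate([0, atan2(280, 672), 0]) cube([33, 30, 728]);
translate([674, 70, 0]) mirror([1, 0, 0]) rotate([0, atan2(280, 672), 0]) cube([33, 30, 728]);
translate([0, 997, 0]) rotate([0, atan2(280, 672), 0]) cube([33, 30, 728]);
translate([674, 997, 0]) mirror([1, 0, 0]) rotate([0, atan2(280, 672), 0]) cube([33, 30, 728]);


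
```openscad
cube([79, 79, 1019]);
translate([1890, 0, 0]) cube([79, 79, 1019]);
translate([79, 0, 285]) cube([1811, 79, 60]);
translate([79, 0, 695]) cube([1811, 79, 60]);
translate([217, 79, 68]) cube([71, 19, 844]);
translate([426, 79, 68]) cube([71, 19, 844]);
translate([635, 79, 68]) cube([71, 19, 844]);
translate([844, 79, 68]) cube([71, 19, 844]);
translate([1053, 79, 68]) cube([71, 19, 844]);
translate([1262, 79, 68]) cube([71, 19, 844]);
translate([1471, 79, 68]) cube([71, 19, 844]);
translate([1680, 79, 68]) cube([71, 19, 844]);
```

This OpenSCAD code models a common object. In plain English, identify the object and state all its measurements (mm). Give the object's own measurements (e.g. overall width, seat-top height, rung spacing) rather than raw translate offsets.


A fence section. Two 79×79 mm posts, 1019 mm tall, stand on the floor with a clear span of 1811 mm between their inner faces. Two horizontal rails of 79×60 mm section span the gap between the posts with their undersides at z = 285 mm and z = 695 mm, flush with the posts' −y face. 8 pickets, each 71 mm wide, 19 mm thick and 844 mm tall, are fixed to the +y face of the rails with their bottoms at z = 68 mm, spaced across the span with a 138 mm gap after the −x post and between neighbouring pickets, with 139 mm left before the +x post.


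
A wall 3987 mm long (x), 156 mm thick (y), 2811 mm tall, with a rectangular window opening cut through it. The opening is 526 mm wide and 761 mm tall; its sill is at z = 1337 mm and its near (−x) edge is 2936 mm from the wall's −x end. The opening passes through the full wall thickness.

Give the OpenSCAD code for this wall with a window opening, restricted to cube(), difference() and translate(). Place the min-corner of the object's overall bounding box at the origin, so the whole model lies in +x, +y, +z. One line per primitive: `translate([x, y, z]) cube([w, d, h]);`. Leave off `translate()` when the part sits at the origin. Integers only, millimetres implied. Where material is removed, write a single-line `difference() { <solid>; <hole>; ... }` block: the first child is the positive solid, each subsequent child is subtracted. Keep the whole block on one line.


difference() { cube([3987, 156, 2811]); translate([2936, 0, 1337]) cube([526, 156, 761]); }


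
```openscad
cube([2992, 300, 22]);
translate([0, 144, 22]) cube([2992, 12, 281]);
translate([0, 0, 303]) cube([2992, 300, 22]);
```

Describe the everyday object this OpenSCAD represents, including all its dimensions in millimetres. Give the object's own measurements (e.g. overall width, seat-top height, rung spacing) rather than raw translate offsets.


An I-beam lying along x, 2992 mm long. Overall section height 325 mm. Two flanges 300 mm wide (y) and 22 mm thick, one on the floor and one at the top; a web 12 mm thick runs between them, centred on the flange width.


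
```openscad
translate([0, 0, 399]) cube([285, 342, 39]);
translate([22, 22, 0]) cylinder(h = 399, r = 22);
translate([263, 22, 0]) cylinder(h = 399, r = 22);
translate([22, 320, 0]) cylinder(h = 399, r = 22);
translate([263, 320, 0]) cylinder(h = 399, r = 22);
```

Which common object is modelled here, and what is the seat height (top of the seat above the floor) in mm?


A stool. The seat height is 438 mm.

A 285×342×39 slab at z = 399 on four corner cylinders — a stool. The seat top is 399 + 39 = 438 mm.


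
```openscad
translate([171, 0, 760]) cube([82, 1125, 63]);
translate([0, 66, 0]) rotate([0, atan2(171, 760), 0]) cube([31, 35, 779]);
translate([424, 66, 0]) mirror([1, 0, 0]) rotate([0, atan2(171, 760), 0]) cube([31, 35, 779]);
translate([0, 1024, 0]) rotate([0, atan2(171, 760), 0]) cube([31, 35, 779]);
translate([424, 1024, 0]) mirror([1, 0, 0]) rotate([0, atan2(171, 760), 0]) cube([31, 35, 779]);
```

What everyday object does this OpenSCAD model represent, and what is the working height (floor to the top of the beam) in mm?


A sawhorse. The overall height is 823 mm.

A beam across two mirrored pairs of raked legs — a sawhorse. The beam's underside is at z = 760 (matching the legs' vertical rise in atan2(171, 760)) and the beam is 63 mm tall, so its top is at 760 + 63 = 823 mm. The raked legs top out at the beam's underside, so that is the highest point.


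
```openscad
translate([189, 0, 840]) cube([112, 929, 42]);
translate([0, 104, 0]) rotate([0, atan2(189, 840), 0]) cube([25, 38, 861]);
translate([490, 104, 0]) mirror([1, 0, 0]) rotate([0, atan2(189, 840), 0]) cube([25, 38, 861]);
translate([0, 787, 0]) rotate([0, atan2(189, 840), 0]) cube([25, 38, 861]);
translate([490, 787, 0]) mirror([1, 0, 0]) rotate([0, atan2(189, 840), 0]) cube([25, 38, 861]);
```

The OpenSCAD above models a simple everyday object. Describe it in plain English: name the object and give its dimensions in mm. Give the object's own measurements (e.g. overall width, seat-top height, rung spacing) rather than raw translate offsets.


A sawhorse. A 112×929×42 mm beam (x, y, z) sits on two A-frame leg pairs. Each pair is two raked legs of 25×38 mm section (38 mm along y) splaying symmetrically in x. Each leg rises 840 mm vertically over 189 mm of horizontal reach and is 861 mm long along its own axis. Every leg's outer bottom edge rests on the floor and its outer top edge meets a bottom edge of the beam — the left legs (tilting toward +x) meet the beam's −x bottom edge, the right legs (their mirror images, tilting toward −x) meet its +x bottom edge — so the leg tops tuck under the beam, the beam's underside is 840 mm above the floor, and the feet are 490 mm apart outside-to-outside with the beam centred between them. The two leg pairs are set in 104 mm from either end of the beam.


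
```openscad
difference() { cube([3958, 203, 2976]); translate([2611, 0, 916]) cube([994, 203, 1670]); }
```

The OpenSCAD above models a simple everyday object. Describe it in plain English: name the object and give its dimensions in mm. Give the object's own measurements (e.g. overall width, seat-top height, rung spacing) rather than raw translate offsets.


A wall 3958 mm long (x), 203 mm thick (y), 2976 mm tall, with a rectangular window opening cut through it. The opening is 994 mm wide and 1670 mm tall; its sill is at z = 916 mm and its near (−x) edge is 2611 mm from the wall's −x end. The opening passes through the full wall thickness.
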